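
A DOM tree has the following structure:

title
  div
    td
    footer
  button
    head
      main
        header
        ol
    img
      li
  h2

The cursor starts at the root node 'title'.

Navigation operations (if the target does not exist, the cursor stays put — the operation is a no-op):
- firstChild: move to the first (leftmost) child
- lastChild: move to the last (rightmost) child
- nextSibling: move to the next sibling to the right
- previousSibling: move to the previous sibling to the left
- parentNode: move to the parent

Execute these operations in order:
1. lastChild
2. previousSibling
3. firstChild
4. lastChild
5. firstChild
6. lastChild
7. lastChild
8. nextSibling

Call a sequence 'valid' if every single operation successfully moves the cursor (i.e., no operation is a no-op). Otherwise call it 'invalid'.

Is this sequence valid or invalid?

After 1 (lastChild): h2
After 2 (previousSibling): button
After 3 (firstChild): head
After 4 (lastChild): main
After 5 (firstChild): header
After 6 (lastChild): header (no-op, stayed)
After 7 (lastChild): header (no-op, stayed)
After 8 (nextSibling): ol

Answer: invalid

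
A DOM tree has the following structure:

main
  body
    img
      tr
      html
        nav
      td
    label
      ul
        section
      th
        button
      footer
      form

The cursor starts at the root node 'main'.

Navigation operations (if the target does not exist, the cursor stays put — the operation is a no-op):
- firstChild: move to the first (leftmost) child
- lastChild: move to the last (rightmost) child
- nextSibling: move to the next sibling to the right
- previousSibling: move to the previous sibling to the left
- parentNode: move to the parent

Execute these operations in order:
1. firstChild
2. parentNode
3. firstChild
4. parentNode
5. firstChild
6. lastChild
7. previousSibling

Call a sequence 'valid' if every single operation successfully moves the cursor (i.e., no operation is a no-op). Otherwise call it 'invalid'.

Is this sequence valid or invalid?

Answer: valid

Derivation:
After 1 (firstChild): body
After 2 (parentNode): main
After 3 (firstChild): body
After 4 (parentNode): main
After 5 (firstChild): body
After 6 (lastChild): label
After 7 (previousSibling): img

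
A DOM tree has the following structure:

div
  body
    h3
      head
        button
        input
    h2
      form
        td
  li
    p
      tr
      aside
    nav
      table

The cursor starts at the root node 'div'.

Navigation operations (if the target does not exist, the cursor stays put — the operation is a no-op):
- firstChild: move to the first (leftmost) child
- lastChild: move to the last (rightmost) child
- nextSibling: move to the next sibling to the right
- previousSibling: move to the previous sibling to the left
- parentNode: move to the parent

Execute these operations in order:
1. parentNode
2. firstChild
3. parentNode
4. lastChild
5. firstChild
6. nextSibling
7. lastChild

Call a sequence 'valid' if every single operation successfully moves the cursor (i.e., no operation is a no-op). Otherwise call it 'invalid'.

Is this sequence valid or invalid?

After 1 (parentNode): div (no-op, stayed)
After 2 (firstChild): body
After 3 (parentNode): div
After 4 (lastChild): li
After 5 (firstChild): p
After 6 (nextSibling): nav
After 7 (lastChild): table

Answer: invalid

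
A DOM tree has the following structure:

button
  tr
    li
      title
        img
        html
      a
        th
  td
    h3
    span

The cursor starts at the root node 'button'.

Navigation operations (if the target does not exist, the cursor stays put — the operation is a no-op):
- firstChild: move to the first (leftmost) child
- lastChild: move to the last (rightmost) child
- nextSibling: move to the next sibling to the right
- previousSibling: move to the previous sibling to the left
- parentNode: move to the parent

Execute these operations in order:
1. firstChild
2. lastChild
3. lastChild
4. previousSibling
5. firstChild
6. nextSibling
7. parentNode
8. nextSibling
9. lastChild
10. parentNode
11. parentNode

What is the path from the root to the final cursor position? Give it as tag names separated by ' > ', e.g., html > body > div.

After 1 (firstChild): tr
After 2 (lastChild): li
After 3 (lastChild): a
After 4 (previousSibling): title
After 5 (firstChild): img
After 6 (nextSibling): html
After 7 (parentNode): title
After 8 (nextSibling): a
After 9 (lastChild): th
After 10 (parentNode): a
After 11 (parentNode): li

Answer: button > tr > li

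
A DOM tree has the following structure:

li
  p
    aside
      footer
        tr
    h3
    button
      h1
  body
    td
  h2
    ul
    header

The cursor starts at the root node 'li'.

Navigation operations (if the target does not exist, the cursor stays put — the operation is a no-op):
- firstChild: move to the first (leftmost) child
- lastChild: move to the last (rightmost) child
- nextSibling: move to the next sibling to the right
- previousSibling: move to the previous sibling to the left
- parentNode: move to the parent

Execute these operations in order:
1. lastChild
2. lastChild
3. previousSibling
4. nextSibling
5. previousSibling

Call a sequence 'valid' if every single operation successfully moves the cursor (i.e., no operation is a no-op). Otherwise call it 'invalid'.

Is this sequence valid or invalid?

After 1 (lastChild): h2
After 2 (lastChild): header
After 3 (previousSibling): ul
After 4 (nextSibling): header
After 5 (previousSibling): ul

Answer: valid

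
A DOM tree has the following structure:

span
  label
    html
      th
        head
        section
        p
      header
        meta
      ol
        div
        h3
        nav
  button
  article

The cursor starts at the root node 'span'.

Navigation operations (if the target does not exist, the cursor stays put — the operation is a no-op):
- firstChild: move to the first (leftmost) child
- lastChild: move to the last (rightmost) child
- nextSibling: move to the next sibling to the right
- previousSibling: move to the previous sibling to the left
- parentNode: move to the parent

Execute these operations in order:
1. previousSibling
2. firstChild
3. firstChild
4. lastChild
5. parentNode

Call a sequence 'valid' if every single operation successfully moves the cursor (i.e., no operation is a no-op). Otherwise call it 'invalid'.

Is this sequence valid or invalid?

After 1 (previousSibling): span (no-op, stayed)
After 2 (firstChild): label
After 3 (firstChild): html
After 4 (lastChild): ol
After 5 (parentNode): html

Answer: invalid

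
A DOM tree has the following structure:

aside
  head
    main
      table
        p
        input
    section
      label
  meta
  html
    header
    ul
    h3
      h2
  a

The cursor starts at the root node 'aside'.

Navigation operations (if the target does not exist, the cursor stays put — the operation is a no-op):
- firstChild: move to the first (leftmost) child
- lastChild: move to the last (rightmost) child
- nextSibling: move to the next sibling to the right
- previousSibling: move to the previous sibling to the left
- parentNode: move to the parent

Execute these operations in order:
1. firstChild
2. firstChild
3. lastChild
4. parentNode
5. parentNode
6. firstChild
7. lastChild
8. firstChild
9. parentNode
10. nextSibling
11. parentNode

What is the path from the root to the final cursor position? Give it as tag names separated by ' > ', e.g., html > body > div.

After 1 (firstChild): head
After 2 (firstChild): main
After 3 (lastChild): table
After 4 (parentNode): main
After 5 (parentNode): head
After 6 (firstChild): main
After 7 (lastChild): table
After 8 (firstChild): p
After 9 (parentNode): table
After 10 (nextSibling): table (no-op, stayed)
After 11 (parentNode): main

Answer: aside > head > main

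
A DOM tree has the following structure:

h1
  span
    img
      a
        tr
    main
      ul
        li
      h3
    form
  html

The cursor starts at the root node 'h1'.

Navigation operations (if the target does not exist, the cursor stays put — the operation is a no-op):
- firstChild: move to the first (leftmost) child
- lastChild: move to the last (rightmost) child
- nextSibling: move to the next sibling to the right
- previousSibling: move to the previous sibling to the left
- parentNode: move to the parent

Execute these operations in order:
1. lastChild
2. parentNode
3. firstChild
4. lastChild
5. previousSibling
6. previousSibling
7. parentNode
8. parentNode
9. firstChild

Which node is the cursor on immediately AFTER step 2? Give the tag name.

Answer: h1

Derivation:
After 1 (lastChild): html
After 2 (parentNode): h1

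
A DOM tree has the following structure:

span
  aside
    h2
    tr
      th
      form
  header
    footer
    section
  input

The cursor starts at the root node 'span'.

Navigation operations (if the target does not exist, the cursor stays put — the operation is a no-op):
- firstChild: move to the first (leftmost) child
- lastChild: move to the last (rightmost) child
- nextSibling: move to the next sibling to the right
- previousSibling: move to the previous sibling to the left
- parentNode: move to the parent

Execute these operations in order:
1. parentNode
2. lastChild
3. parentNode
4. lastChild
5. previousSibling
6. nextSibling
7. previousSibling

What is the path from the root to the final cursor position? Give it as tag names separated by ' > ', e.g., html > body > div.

After 1 (parentNode): span (no-op, stayed)
After 2 (lastChild): input
After 3 (parentNode): span
After 4 (lastChild): input
After 5 (previousSibling): header
After 6 (nextSibling): input
After 7 (previousSibling): header

Answer: span > header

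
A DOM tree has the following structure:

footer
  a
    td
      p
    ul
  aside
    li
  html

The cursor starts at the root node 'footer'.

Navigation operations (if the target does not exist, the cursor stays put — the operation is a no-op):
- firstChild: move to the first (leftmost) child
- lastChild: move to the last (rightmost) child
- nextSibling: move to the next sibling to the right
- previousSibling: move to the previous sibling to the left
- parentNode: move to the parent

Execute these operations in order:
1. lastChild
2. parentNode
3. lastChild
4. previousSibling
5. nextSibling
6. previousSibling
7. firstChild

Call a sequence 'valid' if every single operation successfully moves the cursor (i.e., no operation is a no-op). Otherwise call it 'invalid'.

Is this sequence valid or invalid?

After 1 (lastChild): html
After 2 (parentNode): footer
After 3 (lastChild): html
After 4 (previousSibling): aside
After 5 (nextSibling): html
After 6 (previousSibling): aside
After 7 (firstChild): li

Answer: valid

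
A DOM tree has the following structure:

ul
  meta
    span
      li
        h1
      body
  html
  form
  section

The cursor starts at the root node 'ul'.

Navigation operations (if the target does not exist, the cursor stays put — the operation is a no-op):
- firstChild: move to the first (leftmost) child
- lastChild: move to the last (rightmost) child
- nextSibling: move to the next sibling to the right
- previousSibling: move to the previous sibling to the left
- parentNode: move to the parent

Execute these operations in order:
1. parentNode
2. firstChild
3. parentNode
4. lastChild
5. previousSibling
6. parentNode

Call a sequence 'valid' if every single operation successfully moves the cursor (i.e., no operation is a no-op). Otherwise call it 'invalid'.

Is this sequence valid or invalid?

After 1 (parentNode): ul (no-op, stayed)
After 2 (firstChild): meta
After 3 (parentNode): ul
After 4 (lastChild): section
After 5 (previousSibling): form
After 6 (parentNode): ul

Answer: invalid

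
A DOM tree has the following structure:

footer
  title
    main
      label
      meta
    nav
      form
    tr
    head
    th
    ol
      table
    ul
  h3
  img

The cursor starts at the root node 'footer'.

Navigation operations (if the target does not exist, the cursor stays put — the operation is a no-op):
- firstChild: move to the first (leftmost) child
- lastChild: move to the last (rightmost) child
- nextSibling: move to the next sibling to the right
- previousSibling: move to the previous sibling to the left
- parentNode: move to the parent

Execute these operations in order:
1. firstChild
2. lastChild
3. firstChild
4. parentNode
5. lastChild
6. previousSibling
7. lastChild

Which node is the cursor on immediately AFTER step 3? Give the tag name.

After 1 (firstChild): title
After 2 (lastChild): ul
After 3 (firstChild): ul (no-op, stayed)

Answer: ul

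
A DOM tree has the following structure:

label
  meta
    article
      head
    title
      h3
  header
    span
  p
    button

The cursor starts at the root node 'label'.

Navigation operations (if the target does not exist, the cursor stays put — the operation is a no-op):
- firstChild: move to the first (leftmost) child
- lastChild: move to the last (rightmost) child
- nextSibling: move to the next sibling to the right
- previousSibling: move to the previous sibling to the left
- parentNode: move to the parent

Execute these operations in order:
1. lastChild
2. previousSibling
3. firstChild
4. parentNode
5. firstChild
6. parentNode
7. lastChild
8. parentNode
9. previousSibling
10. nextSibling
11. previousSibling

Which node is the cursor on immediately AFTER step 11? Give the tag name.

Answer: meta

Derivation:
After 1 (lastChild): p
After 2 (previousSibling): header
After 3 (firstChild): span
After 4 (parentNode): header
After 5 (firstChild): span
After 6 (parentNode): header
After 7 (lastChild): span
After 8 (parentNode): header
After 9 (previousSibling): meta
After 10 (nextSibling): header
After 11 (previousSibling): meta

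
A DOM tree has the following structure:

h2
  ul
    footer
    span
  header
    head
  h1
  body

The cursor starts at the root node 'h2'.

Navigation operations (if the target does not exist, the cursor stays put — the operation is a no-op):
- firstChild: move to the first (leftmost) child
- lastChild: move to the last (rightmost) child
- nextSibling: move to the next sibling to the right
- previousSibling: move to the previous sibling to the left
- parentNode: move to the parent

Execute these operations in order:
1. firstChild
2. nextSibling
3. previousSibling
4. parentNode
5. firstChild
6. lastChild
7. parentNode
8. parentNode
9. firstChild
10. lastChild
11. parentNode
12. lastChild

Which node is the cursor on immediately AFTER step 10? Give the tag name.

After 1 (firstChild): ul
After 2 (nextSibling): header
After 3 (previousSibling): ul
After 4 (parentNode): h2
After 5 (firstChild): ul
After 6 (lastChild): span
After 7 (parentNode): ul
After 8 (parentNode): h2
After 9 (firstChild): ul
After 10 (lastChild): span

Answer: span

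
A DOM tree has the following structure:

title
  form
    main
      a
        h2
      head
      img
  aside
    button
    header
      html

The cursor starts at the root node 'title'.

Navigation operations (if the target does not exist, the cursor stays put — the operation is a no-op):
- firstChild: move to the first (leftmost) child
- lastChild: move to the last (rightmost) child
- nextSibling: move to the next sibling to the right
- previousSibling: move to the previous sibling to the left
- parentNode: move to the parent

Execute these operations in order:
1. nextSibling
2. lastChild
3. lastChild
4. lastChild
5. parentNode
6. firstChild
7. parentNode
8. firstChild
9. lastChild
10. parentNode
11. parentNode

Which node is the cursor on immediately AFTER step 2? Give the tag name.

Answer: aside

Derivation:
After 1 (nextSibling): title (no-op, stayed)
After 2 (lastChild): aside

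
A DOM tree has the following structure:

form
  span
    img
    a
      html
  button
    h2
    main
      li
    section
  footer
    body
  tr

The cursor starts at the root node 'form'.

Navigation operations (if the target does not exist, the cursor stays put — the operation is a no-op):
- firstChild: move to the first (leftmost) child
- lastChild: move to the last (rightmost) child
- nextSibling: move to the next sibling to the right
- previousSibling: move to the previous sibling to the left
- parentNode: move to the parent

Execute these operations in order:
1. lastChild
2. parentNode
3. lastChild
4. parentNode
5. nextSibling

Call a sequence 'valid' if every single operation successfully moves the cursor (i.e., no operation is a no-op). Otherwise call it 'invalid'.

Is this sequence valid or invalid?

After 1 (lastChild): tr
After 2 (parentNode): form
After 3 (lastChild): tr
After 4 (parentNode): form
After 5 (nextSibling): form (no-op, stayed)

Answer: invalid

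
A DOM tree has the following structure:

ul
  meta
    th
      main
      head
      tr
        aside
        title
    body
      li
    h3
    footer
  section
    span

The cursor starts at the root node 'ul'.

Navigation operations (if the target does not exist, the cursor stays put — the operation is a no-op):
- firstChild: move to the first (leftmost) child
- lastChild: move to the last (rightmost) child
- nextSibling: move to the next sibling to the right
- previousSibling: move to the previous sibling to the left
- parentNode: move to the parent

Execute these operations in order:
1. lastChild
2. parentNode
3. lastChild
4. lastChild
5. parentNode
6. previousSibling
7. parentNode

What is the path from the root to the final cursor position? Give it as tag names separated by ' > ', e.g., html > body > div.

Answer: ul

Derivation:
After 1 (lastChild): section
After 2 (parentNode): ul
After 3 (lastChild): section
After 4 (lastChild): span
After 5 (parentNode): section
After 6 (previousSibling): meta
After 7 (parentNode): ul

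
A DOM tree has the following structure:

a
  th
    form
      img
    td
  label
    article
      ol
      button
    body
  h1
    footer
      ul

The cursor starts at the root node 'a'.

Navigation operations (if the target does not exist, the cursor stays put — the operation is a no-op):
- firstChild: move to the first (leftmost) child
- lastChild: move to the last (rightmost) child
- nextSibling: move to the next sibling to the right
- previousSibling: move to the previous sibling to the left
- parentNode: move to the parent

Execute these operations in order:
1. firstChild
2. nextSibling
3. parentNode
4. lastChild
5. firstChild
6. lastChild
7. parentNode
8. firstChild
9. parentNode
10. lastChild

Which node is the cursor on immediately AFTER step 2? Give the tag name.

Answer: label

Derivation:
After 1 (firstChild): th
After 2 (nextSibling): label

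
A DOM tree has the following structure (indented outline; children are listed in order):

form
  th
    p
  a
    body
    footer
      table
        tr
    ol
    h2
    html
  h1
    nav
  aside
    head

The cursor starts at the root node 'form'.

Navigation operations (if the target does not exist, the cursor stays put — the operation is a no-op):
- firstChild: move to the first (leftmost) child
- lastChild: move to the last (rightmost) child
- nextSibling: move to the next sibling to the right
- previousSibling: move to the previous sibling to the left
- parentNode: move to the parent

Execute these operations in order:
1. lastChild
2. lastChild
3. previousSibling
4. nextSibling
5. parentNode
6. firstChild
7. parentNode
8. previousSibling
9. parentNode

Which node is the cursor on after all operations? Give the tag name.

Answer: form

Derivation:
After 1 (lastChild): aside
After 2 (lastChild): head
After 3 (previousSibling): head (no-op, stayed)
After 4 (nextSibling): head (no-op, stayed)
After 5 (parentNode): aside
After 6 (firstChild): head
After 7 (parentNode): aside
After 8 (previousSibling): h1
After 9 (parentNode): form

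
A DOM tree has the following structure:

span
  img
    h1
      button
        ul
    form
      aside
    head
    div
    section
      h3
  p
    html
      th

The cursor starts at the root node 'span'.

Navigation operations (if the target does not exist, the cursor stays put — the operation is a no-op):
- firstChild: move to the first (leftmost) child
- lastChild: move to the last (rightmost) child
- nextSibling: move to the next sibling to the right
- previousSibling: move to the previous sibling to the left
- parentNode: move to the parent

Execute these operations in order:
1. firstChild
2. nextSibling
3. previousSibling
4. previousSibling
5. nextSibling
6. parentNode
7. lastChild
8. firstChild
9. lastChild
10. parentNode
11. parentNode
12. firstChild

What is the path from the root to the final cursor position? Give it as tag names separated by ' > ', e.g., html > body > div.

After 1 (firstChild): img
After 2 (nextSibling): p
After 3 (previousSibling): img
After 4 (previousSibling): img (no-op, stayed)
After 5 (nextSibling): p
After 6 (parentNode): span
After 7 (lastChild): p
After 8 (firstChild): html
After 9 (lastChild): th
After 10 (parentNode): html
After 11 (parentNode): p
After 12 (firstChild): html

Answer: span > p > html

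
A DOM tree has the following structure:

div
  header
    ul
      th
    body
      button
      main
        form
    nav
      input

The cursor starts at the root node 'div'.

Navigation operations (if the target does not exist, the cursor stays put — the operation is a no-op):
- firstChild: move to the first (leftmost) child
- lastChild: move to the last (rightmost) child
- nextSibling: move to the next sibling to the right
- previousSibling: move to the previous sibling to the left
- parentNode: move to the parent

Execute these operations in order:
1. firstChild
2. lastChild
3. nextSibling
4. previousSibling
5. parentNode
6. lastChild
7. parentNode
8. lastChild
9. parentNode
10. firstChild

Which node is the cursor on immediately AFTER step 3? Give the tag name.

Answer: nav

Derivation:
After 1 (firstChild): header
After 2 (lastChild): nav
After 3 (nextSibling): nav (no-op, stayed)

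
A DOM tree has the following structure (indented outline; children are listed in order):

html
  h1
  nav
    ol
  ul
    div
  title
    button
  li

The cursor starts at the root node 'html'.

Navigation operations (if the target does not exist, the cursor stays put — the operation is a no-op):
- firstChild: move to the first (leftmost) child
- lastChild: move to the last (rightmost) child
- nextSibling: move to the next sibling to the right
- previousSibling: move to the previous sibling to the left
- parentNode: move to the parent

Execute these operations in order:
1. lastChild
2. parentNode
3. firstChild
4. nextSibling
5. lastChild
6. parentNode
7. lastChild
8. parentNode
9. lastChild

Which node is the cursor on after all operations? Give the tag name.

After 1 (lastChild): li
After 2 (parentNode): html
After 3 (firstChild): h1
After 4 (nextSibling): nav
After 5 (lastChild): ol
After 6 (parentNode): nav
After 7 (lastChild): ol
After 8 (parentNode): nav
After 9 (lastChild): ol

Answer: ol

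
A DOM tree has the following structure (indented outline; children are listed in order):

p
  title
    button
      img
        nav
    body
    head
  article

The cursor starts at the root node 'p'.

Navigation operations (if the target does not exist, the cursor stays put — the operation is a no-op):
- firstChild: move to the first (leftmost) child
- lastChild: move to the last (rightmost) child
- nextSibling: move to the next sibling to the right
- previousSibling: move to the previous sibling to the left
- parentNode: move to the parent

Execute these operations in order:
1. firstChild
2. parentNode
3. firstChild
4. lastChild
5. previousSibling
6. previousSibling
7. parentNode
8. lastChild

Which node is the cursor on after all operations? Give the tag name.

Answer: head

Derivation:
After 1 (firstChild): title
After 2 (parentNode): p
After 3 (firstChild): title
After 4 (lastChild): head
After 5 (previousSibling): body
After 6 (previousSibling): button
After 7 (parentNode): title
After 8 (lastChild): head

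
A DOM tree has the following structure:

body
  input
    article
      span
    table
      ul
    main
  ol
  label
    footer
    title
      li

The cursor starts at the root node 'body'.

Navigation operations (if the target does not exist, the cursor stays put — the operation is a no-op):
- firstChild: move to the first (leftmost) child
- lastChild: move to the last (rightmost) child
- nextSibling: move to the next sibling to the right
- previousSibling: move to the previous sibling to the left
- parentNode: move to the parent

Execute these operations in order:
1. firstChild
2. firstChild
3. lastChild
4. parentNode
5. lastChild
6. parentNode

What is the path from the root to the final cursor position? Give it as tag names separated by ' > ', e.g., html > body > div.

Answer: body > input > article

Derivation:
After 1 (firstChild): input
After 2 (firstChild): article
After 3 (lastChild): span
After 4 (parentNode): article
After 5 (lastChild): span
After 6 (parentNode): article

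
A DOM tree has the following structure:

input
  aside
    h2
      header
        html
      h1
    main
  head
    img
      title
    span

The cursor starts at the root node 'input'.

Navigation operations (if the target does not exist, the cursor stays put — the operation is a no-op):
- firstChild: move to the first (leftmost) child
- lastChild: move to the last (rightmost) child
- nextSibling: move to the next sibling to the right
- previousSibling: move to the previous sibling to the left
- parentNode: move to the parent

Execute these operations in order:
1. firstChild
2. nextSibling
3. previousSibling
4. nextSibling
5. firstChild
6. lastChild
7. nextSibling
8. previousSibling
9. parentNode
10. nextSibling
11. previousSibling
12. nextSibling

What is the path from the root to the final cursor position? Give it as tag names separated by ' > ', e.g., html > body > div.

Answer: input > head > span

Derivation:
After 1 (firstChild): aside
After 2 (nextSibling): head
After 3 (previousSibling): aside
After 4 (nextSibling): head
After 5 (firstChild): img
After 6 (lastChild): title
After 7 (nextSibling): title (no-op, stayed)
After 8 (previousSibling): title (no-op, stayed)
After 9 (parentNode): img
After 10 (nextSibling): span
After 11 (previousSibling): img
After 12 (nextSibling): span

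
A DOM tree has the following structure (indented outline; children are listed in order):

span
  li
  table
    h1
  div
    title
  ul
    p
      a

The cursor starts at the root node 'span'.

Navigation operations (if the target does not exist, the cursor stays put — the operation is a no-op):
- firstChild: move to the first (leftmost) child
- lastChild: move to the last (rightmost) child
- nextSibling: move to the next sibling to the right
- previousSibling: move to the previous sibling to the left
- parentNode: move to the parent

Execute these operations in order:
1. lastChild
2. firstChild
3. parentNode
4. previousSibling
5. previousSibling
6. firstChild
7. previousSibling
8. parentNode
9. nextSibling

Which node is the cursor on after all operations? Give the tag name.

Answer: div

Derivation:
After 1 (lastChild): ul
After 2 (firstChild): p
After 3 (parentNode): ul
After 4 (previousSibling): div
After 5 (previousSibling): table
After 6 (firstChild): h1
After 7 (previousSibling): h1 (no-op, stayed)
After 8 (parentNode): table
After 9 (nextSibling): div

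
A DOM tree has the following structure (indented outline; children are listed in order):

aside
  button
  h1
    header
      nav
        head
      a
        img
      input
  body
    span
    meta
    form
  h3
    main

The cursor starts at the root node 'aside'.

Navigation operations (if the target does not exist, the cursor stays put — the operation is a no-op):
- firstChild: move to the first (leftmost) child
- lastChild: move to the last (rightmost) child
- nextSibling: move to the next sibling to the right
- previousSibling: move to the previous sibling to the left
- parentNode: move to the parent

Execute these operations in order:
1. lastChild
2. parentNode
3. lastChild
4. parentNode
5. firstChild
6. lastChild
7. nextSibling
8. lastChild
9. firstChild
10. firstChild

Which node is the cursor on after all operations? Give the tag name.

After 1 (lastChild): h3
After 2 (parentNode): aside
After 3 (lastChild): h3
After 4 (parentNode): aside
After 5 (firstChild): button
After 6 (lastChild): button (no-op, stayed)
After 7 (nextSibling): h1
After 8 (lastChild): header
After 9 (firstChild): nav
After 10 (firstChild): head

Answer: head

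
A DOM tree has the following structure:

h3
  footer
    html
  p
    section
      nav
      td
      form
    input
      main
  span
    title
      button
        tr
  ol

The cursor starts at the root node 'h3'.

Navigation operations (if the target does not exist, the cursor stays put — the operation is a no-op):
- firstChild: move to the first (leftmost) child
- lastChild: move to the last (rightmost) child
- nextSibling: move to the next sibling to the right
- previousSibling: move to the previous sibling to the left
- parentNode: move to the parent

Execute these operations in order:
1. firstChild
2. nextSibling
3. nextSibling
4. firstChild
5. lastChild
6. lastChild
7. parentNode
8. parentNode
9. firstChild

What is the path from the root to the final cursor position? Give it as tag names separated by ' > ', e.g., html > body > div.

After 1 (firstChild): footer
After 2 (nextSibling): p
After 3 (nextSibling): span
After 4 (firstChild): title
After 5 (lastChild): button
After 6 (lastChild): tr
After 7 (parentNode): button
After 8 (parentNode): title
After 9 (firstChild): button

Answer: h3 > span > title > button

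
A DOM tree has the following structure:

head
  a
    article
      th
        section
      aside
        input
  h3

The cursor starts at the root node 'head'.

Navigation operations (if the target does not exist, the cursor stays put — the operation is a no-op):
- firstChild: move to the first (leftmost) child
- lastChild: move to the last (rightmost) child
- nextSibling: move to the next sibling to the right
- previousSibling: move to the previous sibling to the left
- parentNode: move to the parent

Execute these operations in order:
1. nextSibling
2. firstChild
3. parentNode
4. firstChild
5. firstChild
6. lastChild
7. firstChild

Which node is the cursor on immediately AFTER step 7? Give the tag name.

Answer: input

Derivation:
After 1 (nextSibling): head (no-op, stayed)
After 2 (firstChild): a
After 3 (parentNode): head
After 4 (firstChild): a
After 5 (firstChild): article
After 6 (lastChild): aside
After 7 (firstChild): input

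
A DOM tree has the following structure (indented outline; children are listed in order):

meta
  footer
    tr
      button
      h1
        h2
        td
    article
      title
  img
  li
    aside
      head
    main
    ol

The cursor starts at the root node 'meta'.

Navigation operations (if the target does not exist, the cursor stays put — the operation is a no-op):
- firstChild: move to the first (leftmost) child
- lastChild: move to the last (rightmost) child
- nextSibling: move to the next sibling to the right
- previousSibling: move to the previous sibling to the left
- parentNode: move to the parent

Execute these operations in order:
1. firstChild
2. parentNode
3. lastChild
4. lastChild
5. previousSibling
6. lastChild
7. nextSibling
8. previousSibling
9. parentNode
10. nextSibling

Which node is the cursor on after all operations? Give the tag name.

After 1 (firstChild): footer
After 2 (parentNode): meta
After 3 (lastChild): li
After 4 (lastChild): ol
After 5 (previousSibling): main
After 6 (lastChild): main (no-op, stayed)
After 7 (nextSibling): ol
After 8 (previousSibling): main
After 9 (parentNode): li
After 10 (nextSibling): li (no-op, stayed)

Answer: li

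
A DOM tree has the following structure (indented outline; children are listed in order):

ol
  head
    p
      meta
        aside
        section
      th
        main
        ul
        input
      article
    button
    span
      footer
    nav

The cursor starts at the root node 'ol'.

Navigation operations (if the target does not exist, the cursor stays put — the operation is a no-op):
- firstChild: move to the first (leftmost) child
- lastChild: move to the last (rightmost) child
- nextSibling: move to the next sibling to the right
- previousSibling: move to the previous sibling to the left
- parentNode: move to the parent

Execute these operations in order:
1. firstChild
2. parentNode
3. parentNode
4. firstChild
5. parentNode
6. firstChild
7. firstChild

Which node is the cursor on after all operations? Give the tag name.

Answer: p

Derivation:
After 1 (firstChild): head
After 2 (parentNode): ol
After 3 (parentNode): ol (no-op, stayed)
After 4 (firstChild): head
After 5 (parentNode): ol
After 6 (firstChild): head
After 7 (firstChild): p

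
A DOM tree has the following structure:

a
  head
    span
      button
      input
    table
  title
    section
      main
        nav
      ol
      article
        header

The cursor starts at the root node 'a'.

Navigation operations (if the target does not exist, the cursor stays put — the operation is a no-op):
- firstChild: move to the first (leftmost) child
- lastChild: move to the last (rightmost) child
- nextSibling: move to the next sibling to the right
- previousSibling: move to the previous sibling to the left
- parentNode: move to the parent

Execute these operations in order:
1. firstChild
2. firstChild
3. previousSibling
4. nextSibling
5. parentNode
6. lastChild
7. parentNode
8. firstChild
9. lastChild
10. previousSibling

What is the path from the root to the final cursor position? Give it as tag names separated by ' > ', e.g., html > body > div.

Answer: a > head > span > button

Derivation:
After 1 (firstChild): head
After 2 (firstChild): span
After 3 (previousSibling): span (no-op, stayed)
After 4 (nextSibling): table
After 5 (parentNode): head
After 6 (lastChild): table
After 7 (parentNode): head
After 8 (firstChild): span
After 9 (lastChild): input
After 10 (previousSibling): button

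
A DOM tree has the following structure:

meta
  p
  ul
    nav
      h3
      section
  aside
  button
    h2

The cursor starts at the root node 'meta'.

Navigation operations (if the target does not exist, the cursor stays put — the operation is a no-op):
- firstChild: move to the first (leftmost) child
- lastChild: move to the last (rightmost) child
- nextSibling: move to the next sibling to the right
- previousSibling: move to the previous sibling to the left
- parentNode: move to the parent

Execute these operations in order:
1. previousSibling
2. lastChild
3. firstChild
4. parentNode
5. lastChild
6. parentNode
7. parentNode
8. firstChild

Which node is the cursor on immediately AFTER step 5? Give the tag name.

After 1 (previousSibling): meta (no-op, stayed)
After 2 (lastChild): button
After 3 (firstChild): h2
After 4 (parentNode): button
After 5 (lastChild): h2

Answer: h2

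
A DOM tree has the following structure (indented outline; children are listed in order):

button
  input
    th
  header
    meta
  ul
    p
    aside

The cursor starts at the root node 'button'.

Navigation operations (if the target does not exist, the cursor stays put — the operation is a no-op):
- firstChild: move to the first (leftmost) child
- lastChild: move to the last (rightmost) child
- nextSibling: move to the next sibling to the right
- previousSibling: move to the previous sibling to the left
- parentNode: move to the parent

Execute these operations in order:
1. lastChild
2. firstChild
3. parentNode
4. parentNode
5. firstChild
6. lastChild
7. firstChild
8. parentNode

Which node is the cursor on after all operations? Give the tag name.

After 1 (lastChild): ul
After 2 (firstChild): p
After 3 (parentNode): ul
After 4 (parentNode): button
After 5 (firstChild): input
After 6 (lastChild): th
After 7 (firstChild): th (no-op, stayed)
After 8 (parentNode): input

Answer: input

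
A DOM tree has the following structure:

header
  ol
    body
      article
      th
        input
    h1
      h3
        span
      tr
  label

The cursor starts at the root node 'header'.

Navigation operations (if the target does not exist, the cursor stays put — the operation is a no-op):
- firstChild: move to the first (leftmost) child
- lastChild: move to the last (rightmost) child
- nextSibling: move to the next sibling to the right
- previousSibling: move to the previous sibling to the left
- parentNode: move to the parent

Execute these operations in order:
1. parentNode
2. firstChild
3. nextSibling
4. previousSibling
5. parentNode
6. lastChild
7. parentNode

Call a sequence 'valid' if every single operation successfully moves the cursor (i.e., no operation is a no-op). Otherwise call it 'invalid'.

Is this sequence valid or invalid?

Answer: invalid

Derivation:
After 1 (parentNode): header (no-op, stayed)
After 2 (firstChild): ol
After 3 (nextSibling): label
After 4 (previousSibling): ol
After 5 (parentNode): header
After 6 (lastChild): label
After 7 (parentNode): header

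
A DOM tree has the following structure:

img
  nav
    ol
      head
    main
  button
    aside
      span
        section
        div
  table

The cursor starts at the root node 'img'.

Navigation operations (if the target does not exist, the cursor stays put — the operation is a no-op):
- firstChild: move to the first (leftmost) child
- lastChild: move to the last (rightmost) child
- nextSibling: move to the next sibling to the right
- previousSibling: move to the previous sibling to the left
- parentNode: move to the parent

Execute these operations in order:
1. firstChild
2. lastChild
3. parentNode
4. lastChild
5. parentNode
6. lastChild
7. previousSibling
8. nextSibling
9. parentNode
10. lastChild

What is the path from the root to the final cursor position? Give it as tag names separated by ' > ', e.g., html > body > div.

Answer: img > nav > main

Derivation:
After 1 (firstChild): nav
After 2 (lastChild): main
After 3 (parentNode): nav
After 4 (lastChild): main
After 5 (parentNode): nav
After 6 (lastChild): main
After 7 (previousSibling): ol
After 8 (nextSibling): main
After 9 (parentNode): nav
After 10 (lastChild): main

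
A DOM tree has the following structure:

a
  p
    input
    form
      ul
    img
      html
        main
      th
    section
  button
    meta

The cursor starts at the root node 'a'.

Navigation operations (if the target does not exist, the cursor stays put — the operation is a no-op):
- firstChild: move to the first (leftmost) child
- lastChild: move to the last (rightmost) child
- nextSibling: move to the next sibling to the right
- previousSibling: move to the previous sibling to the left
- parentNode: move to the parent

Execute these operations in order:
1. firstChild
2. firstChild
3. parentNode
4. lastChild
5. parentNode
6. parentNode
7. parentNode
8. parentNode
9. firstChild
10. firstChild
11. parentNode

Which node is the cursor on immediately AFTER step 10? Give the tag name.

After 1 (firstChild): p
After 2 (firstChild): input
After 3 (parentNode): p
After 4 (lastChild): section
After 5 (parentNode): p
After 6 (parentNode): a
After 7 (parentNode): a (no-op, stayed)
After 8 (parentNode): a (no-op, stayed)
After 9 (firstChild): p
After 10 (firstChild): input

Answer: input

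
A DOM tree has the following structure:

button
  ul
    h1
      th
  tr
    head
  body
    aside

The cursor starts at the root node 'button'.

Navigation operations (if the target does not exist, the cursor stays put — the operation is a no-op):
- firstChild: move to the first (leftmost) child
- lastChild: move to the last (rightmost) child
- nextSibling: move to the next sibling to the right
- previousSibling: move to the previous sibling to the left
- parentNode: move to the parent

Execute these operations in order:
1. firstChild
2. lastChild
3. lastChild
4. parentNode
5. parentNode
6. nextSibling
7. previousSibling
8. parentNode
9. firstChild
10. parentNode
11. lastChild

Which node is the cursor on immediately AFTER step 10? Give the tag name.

After 1 (firstChild): ul
After 2 (lastChild): h1
After 3 (lastChild): th
After 4 (parentNode): h1
After 5 (parentNode): ul
After 6 (nextSibling): tr
After 7 (previousSibling): ul
After 8 (parentNode): button
After 9 (firstChild): ul
After 10 (parentNode): button

Answer: button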